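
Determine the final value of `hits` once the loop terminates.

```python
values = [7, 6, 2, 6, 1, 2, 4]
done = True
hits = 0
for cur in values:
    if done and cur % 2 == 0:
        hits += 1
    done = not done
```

Let's trace through this code step by step.

Initialize: values = [7, 6, 2, 6, 1, 2, 4]
Initialize: done = True
Initialize: hits = 0
Entering loop: for cur in values:
After iteration 1: cur = 7, done = False, hits = 0
After iteration 2: cur = 6, done = True, hits = 0
After iteration 3: cur = 2, done = False, hits = 1
After iteration 4: cur = 6, done = True, hits = 1
After iteration 5: cur = 1, done = False, hits = 1
After iteration 6: cur = 2, done = True, hits = 1
After iteration 7: cur = 4, done = False, hits = 2
Loop ends.

Final answer: 2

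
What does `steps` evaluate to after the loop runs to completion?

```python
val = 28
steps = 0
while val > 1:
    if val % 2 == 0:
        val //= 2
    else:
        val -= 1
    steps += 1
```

Let's trace through this code step by step.

Initialize: val = 28
Initialize: steps = 0
Entering loop: while val > 1:
After iteration 1: val = 14, steps = 1
After iteration 2: val = 7, steps = 2
After iteration 3: val = 6, steps = 3
After iteration 4: val = 3, steps = 4
After iteration 5: val = 2, steps = 5
After iteration 6: val = 1, steps = 6
Loop ends.

Final answer: 6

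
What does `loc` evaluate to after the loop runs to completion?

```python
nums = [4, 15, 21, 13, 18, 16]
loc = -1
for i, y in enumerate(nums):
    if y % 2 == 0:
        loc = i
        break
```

Let's trace through this code step by step.

Initialize: nums = [4, 15, 21, 13, 18, 16]
Initialize: loc = -1
Entering loop: for i, y in enumerate(nums):
After iteration 1: i = 0, y = 4, loc = 0
Loop ends.

Final answer: 0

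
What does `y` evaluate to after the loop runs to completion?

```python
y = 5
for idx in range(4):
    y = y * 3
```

Let's trace through this code step by step.

Initialize: y = 5
Entering loop: for idx in range(4):
After iteration 1: idx = 0, y = 15
After iteration 2: idx = 1, y = 45
After iteration 3: idx = 2, y = 135
After iteration 4: idx = 3, y = 405
Loop ends.

Final answer: 405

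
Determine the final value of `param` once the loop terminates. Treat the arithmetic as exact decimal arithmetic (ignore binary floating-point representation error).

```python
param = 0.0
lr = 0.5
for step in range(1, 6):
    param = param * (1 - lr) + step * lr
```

Let's trace through this code step by step.

Initialize: param = 0.0
Initialize: lr = 0.5
Entering loop: for step in range(1, 6):
After iteration 1: step = 1, param = 0.5
After iteration 2: step = 2, param = 1.25
After iteration 3: step = 3, param = 2.125
After iteration 4: step = 4, param = 3.0625
After iteration 5: step = 5, param = 4.03125
Loop ends.

Final answer: 4.03125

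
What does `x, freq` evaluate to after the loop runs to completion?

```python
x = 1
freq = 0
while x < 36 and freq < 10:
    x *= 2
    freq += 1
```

Let's trace through this code step by step.

Initialize: x = 1
Initialize: freq = 0
Entering loop: while x < 36 and freq < 10:
After iteration 1: x = 2, freq = 1
After iteration 2: x = 4, freq = 2
After iteration 3: x = 8, freq = 3
After iteration 4: x = 16, freq = 4
After iteration 5: x = 32, freq = 5
After iteration 6: x = 64, freq = 6
Loop ends.

Final answer: 64, 6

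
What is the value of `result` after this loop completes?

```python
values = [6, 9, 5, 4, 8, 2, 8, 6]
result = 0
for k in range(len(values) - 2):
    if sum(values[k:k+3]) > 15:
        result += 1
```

Let's trace through this code step by step.

Initialize: values = [6, 9, 5, 4, 8, 2, 8, 6]
Initialize: result = 0
Entering loop: for k in range(len(values) - 2):
After iteration 1: k = 0, result = 1
After iteration 2: k = 1, result = 2
After iteration 3: k = 2, result = 3
After iteration 4: k = 3, result = 3
After iteration 5: k = 4, result = 4
After iteration 6: k = 5, result = 5
Loop ends.

Final answer: 5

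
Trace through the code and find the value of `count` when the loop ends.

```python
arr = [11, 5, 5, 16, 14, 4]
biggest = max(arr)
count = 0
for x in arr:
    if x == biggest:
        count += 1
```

Let's trace through this code step by step.

Initialize: arr = [11, 5, 5, 16, 14, 4]
Initialize: biggest = 16
Initialize: count = 0
Entering loop: for x in arr:
After iteration 1: x = 11, count = 0
After iteration 2: x = 5, count = 0
After iteration 3: x = 5, count = 0
After iteration 4: x = 16, count = 1
After iteration 5: x = 14, count = 1
After iteration 6: x = 4, count = 1
Loop ends.

Final answer: 1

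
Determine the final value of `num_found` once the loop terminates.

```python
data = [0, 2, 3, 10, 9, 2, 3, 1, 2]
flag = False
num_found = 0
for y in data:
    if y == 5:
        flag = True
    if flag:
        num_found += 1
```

Let's trace through this code step by step.

Initialize: data = [0, 2, 3, 10, 9, 2, 3, 1, 2]
Initialize: flag = False
Initialize: num_found = 0
Entering loop: for y in data:
After iteration 1: y = 0, num_found = 0
After iteration 2: y = 2, num_found = 0
After iteration 3: y = 3, num_found = 0
After iteration 4: y = 10, num_found = 0
After iteration 5: y = 9, num_found = 0
After iteration 6: y = 2, num_found = 0
After iteration 7: y = 3, num_found = 0
After iteration 8: y = 1, num_found = 0
After iteration 9: y = 2, num_found = 0
Loop ends.

Final answer: 0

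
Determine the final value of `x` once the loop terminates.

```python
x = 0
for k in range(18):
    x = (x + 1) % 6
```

Let's trace through this code step by step.

Initialize: x = 0
Entering loop: for k in range(18):
After iteration 1: k = 0, x = 1
After iteration 2: k = 1, x = 2
After iteration 3: k = 2, x = 3
After iteration 4: k = 3, x = 4
After iteration 5: k = 4, x = 5
After iteration 6: k = 5, x = 0
After iteration 7: k = 6, x = 1
After iteration 8: k = 7, x = 2
After iteration 9: k = 8, x = 3
After iteration 10: k = 9, x = 4
After iteration 11: k = 10, x = 5
After iteration 12: k = 11, x = 0
After iteration 13: k = 12, x = 1
After iteration 14: k = 13, x = 2
After iteration 15: k = 14, x = 3
After iteration 16: k = 15, x = 4
After iteration 17: k = 16, x = 5
After iteration 18: k = 17, x = 0
Loop ends.

Final answer: 0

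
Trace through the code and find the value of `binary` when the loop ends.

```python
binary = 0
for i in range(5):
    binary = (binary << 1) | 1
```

Let's trace through this code step by step.

Initialize: binary = 0
Entering loop: for i in range(5):
After iteration 1: i = 0, binary = 1
After iteration 2: i = 1, binary = 3
After iteration 3: i = 2, binary = 7
After iteration 4: i = 3, binary = 15
After iteration 5: i = 4, binary = 31
Loop ends.

Final answer: 31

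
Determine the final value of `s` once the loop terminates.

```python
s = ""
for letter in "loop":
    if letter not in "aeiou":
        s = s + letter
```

Let's trace through this code step by step.

Initialize: s = ''
Entering loop: for letter in "loop":
After iteration 1: letter = 'l', s = 'l'
After iteration 2: letter = 'o', s = 'l'
After iteration 3: letter = 'o', s = 'l'
After iteration 4: letter = 'p', s = 'lp'
Loop ends.

Final answer: 'lp'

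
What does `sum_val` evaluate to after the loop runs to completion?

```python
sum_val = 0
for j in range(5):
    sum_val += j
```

Let's trace through this code step by step.

Initialize: sum_val = 0
Entering loop: for j in range(5):
After iteration 1: j = 0, sum_val = 0
After iteration 2: j = 1, sum_val = 1
After iteration 3: j = 2, sum_val = 3
After iteration 4: j = 3, sum_val = 6
After iteration 5: j = 4, sum_val = 10
Loop ends.

Final answer: 10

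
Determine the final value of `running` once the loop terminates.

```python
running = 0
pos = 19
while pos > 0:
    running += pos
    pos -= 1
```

Let's trace through this code step by step.

Initialize: running = 0
Initialize: pos = 19
Entering loop: while pos > 0:
After iteration 1: running = 19, pos = 18
After iteration 2: running = 37, pos = 17
After iteration 3: running = 54, pos = 16
After iteration 4: running = 70, pos = 15
After iteration 5: running = 85, pos = 14
After iteration 6: running = 99, pos = 13
After iteration 7: running = 112, pos = 12
After iteration 8: running = 124, pos = 11
After iteration 9: running = 135, pos = 10
After iteration 10: running = 145, pos = 9
After iteration 11: running = 154, pos = 8
After iteration 12: running = 162, pos = 7
After iteration 13: running = 169, pos = 6
After iteration 14: running = 175, pos = 5
After iteration 15: running = 180, pos = 4
After iteration 16: running = 184, pos = 3
After iteration 17: running = 187, pos = 2
After iteration 18: running = 189, pos = 1
After iteration 19: running = 190, pos = 0
Loop ends.

Final answer: 190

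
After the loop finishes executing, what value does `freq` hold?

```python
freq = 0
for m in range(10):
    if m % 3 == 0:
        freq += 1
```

Let's trace through this code step by step.

Initialize: freq = 0
Entering loop: for m in range(10):
After iteration 1: m = 0, freq = 1
After iteration 2: m = 1, freq = 1
After iteration 3: m = 2, freq = 1
After iteration 4: m = 3, freq = 2
After iteration 5: m = 4, freq = 2
After iteration 6: m = 5, freq = 2
After iteration 7: m = 6, freq = 3
After iteration 8: m = 7, freq = 3
After iteration 9: m = 8, freq = 3
After iteration 10: m = 9, freq = 4
Loop ends.

Final answer: 4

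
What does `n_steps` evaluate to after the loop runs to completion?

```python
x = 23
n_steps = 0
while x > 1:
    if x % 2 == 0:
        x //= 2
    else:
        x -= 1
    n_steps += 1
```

Let's trace through this code step by step.

Initialize: x = 23
Initialize: n_steps = 0
Entering loop: while x > 1:
After iteration 1: x = 22, n_steps = 1
After iteration 2: x = 11, n_steps = 2
After iteration 3: x = 10, n_steps = 3
After iteration 4: x = 5, n_steps = 4
After iteration 5: x = 4, n_steps = 5
After iteration 6: x = 2, n_steps = 6
After iteration 7: x = 1, n_steps = 7
Loop ends.

Final answer: 7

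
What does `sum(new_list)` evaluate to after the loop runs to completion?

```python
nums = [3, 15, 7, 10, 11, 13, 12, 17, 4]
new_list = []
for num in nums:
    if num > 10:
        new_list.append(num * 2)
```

Let's trace through this code step by step.

Initialize: nums = [3, 15, 7, 10, 11, 13, 12, 17, 4]
Initialize: new_list = []
Entering loop: for num in nums:
After iteration 1: num = 3, new_list = []
After iteration 2: num = 15, new_list = [30]
After iteration 3: num = 7, new_list = [30]
After iteration 4: num = 10, new_list = [30]
After iteration 5: num = 11, new_list = [30, 22]
After iteration 6: num = 13, new_list = [30, 22, 26]
After iteration 7: num = 12, new_list = [30, 22, 26, 24]
After iteration 8: num = 17, new_list = [30, 22, 26, 24, 34]
After iteration 9: num = 4, new_list = [30, 22, 26, 24, 34]
Loop ends.
sum(new_list) = 136

Final answer: 136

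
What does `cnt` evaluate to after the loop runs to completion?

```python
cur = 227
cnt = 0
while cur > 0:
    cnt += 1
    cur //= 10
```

Let's trace through this code step by step.

Initialize: cur = 227
Initialize: cnt = 0
Entering loop: while cur > 0:
After iteration 1: cur = 22, cnt = 1
After iteration 2: cur = 2, cnt = 2
After iteration 3: cur = 0, cnt = 3
Loop ends.

Final answer: 3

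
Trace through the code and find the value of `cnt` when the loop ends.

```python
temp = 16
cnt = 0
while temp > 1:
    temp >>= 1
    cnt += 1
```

Let's trace through this code step by step.

Initialize: temp = 16
Initialize: cnt = 0
Entering loop: while temp > 1:
After iteration 1: temp = 8, cnt = 1
After iteration 2: temp = 4, cnt = 2
After iteration 3: temp = 2, cnt = 3
After iteration 4: temp = 1, cnt = 4
Loop ends.

Final answer: 4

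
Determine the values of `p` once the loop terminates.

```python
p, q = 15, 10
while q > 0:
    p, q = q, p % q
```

Let's trace through this code step by step.

Initialize: p = 15
Initialize: q = 10
Entering loop: while q > 0:
After iteration 1: p = 10, q = 5
After iteration 2: p = 5, q = 0
Loop ends.

Final answer: 5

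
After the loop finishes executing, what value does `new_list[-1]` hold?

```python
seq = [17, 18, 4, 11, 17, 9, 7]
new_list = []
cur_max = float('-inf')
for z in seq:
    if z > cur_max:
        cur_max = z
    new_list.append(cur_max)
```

Let's trace through this code step by step.

Initialize: seq = [17, 18, 4, 11, 17, 9, 7]
Initialize: new_list = []
Initialize: cur_max = -inf
Entering loop: for z in seq:
After iteration 1: z = 17, new_list = [17], cur_max = 17
After iteration 2: z = 18, new_list = [17, 18], cur_max = 18
After iteration 3: z = 4, new_list = [17, 18, 18], cur_max = 18
After iteration 4: z = 11, new_list = [17, 18, 18, 18], cur_max = 18
After iteration 5: z = 17, new_list = [17, 18, 18, 18, 18], cur_max = 18
After iteration 6: z = 9, new_list = [17, 18, 18, 18, 18, 18], cur_max = 18
After iteration 7: z = 7, new_list = [17, 18, 18, 18, 18, 18, 18], cur_max = 18
Loop ends.
new_list[-1] = 18

Final answer: 18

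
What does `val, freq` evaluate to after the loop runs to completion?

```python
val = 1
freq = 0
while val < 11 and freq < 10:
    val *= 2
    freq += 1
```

Let's trace through this code step by step.

Initialize: val = 1
Initialize: freq = 0
Entering loop: while val < 11 and freq < 10:
After iteration 1: val = 2, freq = 1
After iteration 2: val = 4, freq = 2
After iteration 3: val = 8, freq = 3
After iteration 4: val = 16, freq = 4
Loop ends.

Final answer: 16, 4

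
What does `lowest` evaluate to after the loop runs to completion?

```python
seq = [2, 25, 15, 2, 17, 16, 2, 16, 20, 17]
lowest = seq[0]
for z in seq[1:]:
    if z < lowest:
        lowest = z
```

Let's trace through this code step by step.

Initialize: seq = [2, 25, 15, 2, 17, 16, 2, 16, 20, 17]
Initialize: lowest = 2
Entering loop: for z in seq[1:]:
After iteration 1: z = 25, lowest = 2
After iteration 2: z = 15, lowest = 2
After iteration 3: z = 2, lowest = 2
After iteration 4: z = 17, lowest = 2
After iteration 5: z = 16, lowest = 2
After iteration 6: z = 2, lowest = 2
After iteration 7: z = 16, lowest = 2
After iteration 8: z = 20, lowest = 2
After iteration 9: z = 17, lowest = 2
Loop ends.

Final answer: 2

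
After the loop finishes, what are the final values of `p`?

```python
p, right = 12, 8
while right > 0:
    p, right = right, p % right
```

Let's trace through this code step by step.

Initialize: p = 12
Initialize: right = 8
Entering loop: while right > 0:
After iteration 1: p = 8, right = 4
After iteration 2: p = 4, right = 0
Loop ends.

Final answer: 4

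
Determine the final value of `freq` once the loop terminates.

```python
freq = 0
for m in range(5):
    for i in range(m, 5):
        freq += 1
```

Let's trace through this code step by step.

Initialize: freq = 0
Entering loop: for m in range(5):
After iteration 1: m = 0, freq = 5
After iteration 2: m = 1, freq = 9
After iteration 3: m = 2, freq = 12
After iteration 4: m = 3, freq = 14
After iteration 5: m = 4, freq = 15
Loop ends.

Final answer: 15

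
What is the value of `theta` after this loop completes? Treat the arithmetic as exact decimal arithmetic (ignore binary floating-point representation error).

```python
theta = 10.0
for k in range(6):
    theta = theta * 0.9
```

Let's trace through this code step by step.

Initialize: theta = 10.0
Entering loop: for k in range(6):
After iteration 1: k = 0, theta = 9.0
After iteration 2: k = 1, theta = 8.1
After iteration 3: k = 2, theta = 7.29
After iteration 4: k = 3, theta = 6.561
After iteration 5: k = 4, theta = 5.9049
After iteration 6: k = 5, theta = 5.31441
Loop ends.

Final answer: 5.31441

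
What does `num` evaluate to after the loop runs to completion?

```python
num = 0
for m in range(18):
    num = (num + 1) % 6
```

Let's trace through this code step by step.

Initialize: num = 0
Entering loop: for m in range(18):
After iteration 1: m = 0, num = 1
After iteration 2: m = 1, num = 2
After iteration 3: m = 2, num = 3
After iteration 4: m = 3, num = 4
After iteration 5: m = 4, num = 5
After iteration 6: m = 5, num = 0
After iteration 7: m = 6, num = 1
After iteration 8: m = 7, num = 2
After iteration 9: m = 8, num = 3
After iteration 10: m = 9, num = 4
After iteration 11: m = 10, num = 5
After iteration 12: m = 11, num = 0
After iteration 13: m = 12, num = 1
After iteration 14: m = 13, num = 2
After iteration 15: m = 14, num = 3
After iteration 16: m = 15, num = 4
After iteration 17: m = 16, num = 5
After iteration 18: m = 17, num = 0
Loop ends.

Final answer: 0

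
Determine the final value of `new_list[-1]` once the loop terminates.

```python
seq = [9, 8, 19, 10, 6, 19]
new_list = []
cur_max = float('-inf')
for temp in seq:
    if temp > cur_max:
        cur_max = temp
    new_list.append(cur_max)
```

Let's trace through this code step by step.

Initialize: seq = [9, 8, 19, 10, 6, 19]
Initialize: new_list = []
Initialize: cur_max = -inf
Entering loop: for temp in seq:
After iteration 1: temp = 9, new_list = [9], cur_max = 9
After iteration 2: temp = 8, new_list = [9, 9], cur_max = 9
After iteration 3: temp = 19, new_list = [9, 9, 19], cur_max = 19
After iteration 4: temp = 10, new_list = [9, 9, 19, 19], cur_max = 19
After iteration 5: temp = 6, new_list = [9, 9, 19, 19, 19], cur_max = 19
After iteration 6: temp = 19, new_list = [9, 9, 19, 19, 19, 19], cur_max = 19
Loop ends.
new_list[-1] = 19

Final answer: 19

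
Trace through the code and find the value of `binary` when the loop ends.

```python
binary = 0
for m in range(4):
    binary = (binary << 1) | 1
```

Let's trace through this code step by step.

Initialize: binary = 0
Entering loop: for m in range(4):
After iteration 1: m = 0, binary = 1
After iteration 2: m = 1, binary = 3
After iteration 3: m = 2, binary = 7
After iteration 4: m = 3, binary = 15
Loop ends.

Final answer: 15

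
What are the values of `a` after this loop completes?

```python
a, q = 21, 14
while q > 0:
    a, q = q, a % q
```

Let's trace through this code step by step.

Initialize: a = 21
Initialize: q = 14
Entering loop: while q > 0:
After iteration 1: a = 14, q = 7
After iteration 2: a = 7, q = 0
Loop ends.

Final answer: 7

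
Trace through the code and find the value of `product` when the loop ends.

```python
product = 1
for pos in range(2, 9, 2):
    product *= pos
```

Let's trace through this code step by step.

Initialize: product = 1
Entering loop: for pos in range(2, 9, 2):
After iteration 1: pos = 2, product = 2
After iteration 2: pos = 4, product = 8
After iteration 3: pos = 6, product = 48
After iteration 4: pos = 8, product = 384
Loop ends.

Final answer: 384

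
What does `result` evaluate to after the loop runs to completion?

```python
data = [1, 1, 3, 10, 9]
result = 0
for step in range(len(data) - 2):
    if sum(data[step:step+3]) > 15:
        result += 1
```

Let's trace through this code step by step.

Initialize: data = [1, 1, 3, 10, 9]
Initialize: result = 0
Entering loop: for step in range(len(data) - 2):
After iteration 1: step = 0, result = 0
After iteration 2: step = 1, result = 0
After iteration 3: step = 2, result = 1
Loop ends.

Final answer: 1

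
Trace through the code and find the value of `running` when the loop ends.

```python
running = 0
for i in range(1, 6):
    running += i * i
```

Let's trace through this code step by step.

Initialize: running = 0
Entering loop: for i in range(1, 6):
After iteration 1: i = 1, running = 1
After iteration 2: i = 2, running = 5
After iteration 3: i = 3, running = 14
After iteration 4: i = 4, running = 30
After iteration 5: i = 5, running = 55
Loop ends.

Final answer: 55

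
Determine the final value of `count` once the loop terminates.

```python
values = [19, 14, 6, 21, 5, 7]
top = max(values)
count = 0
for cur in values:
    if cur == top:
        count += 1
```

Let's trace through this code step by step.

Initialize: values = [19, 14, 6, 21, 5, 7]
Initialize: top = 21
Initialize: count = 0
Entering loop: for cur in values:
After iteration 1: cur = 19, count = 0
After iteration 2: cur = 14, count = 0
After iteration 3: cur = 6, count = 0
After iteration 4: cur = 21, count = 1
After iteration 5: cur = 5, count = 1
After iteration 6: cur = 7, count = 1
Loop ends.

Final answer: 1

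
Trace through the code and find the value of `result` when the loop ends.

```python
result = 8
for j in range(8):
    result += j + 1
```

Let's trace through this code step by step.

Initialize: result = 8
Entering loop: for j in range(8):
After iteration 1: j = 0, result = 9
After iteration 2: j = 1, result = 11
After iteration 3: j = 2, result = 14
After iteration 4: j = 3, result = 18
After iteration 5: j = 4, result = 23
After iteration 6: j = 5, result = 29
After iteration 7: j = 6, result = 36
After iteration 8: j = 7, result = 44
Loop ends.

Final answer: 44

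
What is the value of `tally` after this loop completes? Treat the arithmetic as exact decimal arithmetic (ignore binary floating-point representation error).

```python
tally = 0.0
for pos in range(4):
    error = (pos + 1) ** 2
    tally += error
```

Let's trace through this code step by step.

Initialize: tally = 0.0
Entering loop: for pos in range(4):
After iteration 1: pos = 0, tally = 1.0, error = 1
After iteration 2: pos = 1, tally = 5.0, error = 4
After iteration 3: pos = 2, tally = 14.0, error = 9
After iteration 4: pos = 3, tally = 30.0, error = 16
Loop ends.

Final answer: 30.0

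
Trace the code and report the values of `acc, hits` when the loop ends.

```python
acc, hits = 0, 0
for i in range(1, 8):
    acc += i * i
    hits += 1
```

Let's trace through this code step by step.

Initialize: acc = 0
Initialize: hits = 0
Entering loop: for i in range(1, 8):
After iteration 1: i = 1, acc = 1, hits = 1
After iteration 2: i = 2, acc = 5, hits = 2
After iteration 3: i = 3, acc = 14, hits = 3
After iteration 4: i = 4, acc = 30, hits = 4
After iteration 5: i = 5, acc = 55, hits = 5
After iteration 6: i = 6, acc = 91, hits = 6
After iteration 7: i = 7, acc = 140, hits = 7
Loop ends.

Final answer: 140, 7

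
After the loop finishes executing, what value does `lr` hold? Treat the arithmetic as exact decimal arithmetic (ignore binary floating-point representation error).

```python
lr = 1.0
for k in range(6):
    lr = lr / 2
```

Let's trace through this code step by step.

Initialize: lr = 1.0
Entering loop: for k in range(6):
After iteration 1: k = 0, lr = 0.5
After iteration 2: k = 1, lr = 0.25
After iteration 3: k = 2, lr = 0.125
After iteration 4: k = 3, lr = 0.0625
After iteration 5: k = 4, lr = 0.03125
After iteration 6: k = 5, lr = 0.015625
Loop ends.

Final answer: 0.015625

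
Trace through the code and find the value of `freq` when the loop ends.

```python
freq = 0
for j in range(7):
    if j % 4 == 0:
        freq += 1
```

Let's trace through this code step by step.

Initialize: freq = 0
Entering loop: for j in range(7):
After iteration 1: j = 0, freq = 1
After iteration 2: j = 1, freq = 1
After iteration 3: j = 2, freq = 1
After iteration 4: j = 3, freq = 1
After iteration 5: j = 4, freq = 2
After iteration 6: j = 5, freq = 2
After iteration 7: j = 6, freq = 2
Loop ends.

Final answer: 2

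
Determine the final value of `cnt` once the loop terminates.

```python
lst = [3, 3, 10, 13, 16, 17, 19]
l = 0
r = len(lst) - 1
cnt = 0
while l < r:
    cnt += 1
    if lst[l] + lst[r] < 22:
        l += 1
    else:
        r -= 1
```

Let's trace through this code step by step.

Initialize: lst = [3, 3, 10, 13, 16, 17, 19]
Initialize: l = 0
Initialize: r = 6
Initialize: cnt = 0
Entering loop: while l < r:
After iteration 1: l = 0, r = 5, cnt = 1
After iteration 2: l = 1, r = 5, cnt = 2
After iteration 3: l = 2, r = 5, cnt = 3
After iteration 4: l = 2, r = 4, cnt = 4
After iteration 5: l = 2, r = 3, cnt = 5
After iteration 6: l = 2, r = 2, cnt = 6
Loop ends.

Final answer: 6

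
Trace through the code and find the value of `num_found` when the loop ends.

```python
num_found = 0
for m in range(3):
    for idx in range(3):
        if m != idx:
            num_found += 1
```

Let's trace through this code step by step.

Initialize: num_found = 0
Entering loop: for m in range(3):
After iteration 1: m = 0, num_found = 2
After iteration 2: m = 1, num_found = 4
After iteration 3: m = 2, num_found = 6
Loop ends.

Final answer: 6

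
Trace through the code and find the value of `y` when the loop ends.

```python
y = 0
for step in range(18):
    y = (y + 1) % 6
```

Let's trace through this code step by step.

Initialize: y = 0
Entering loop: for step in range(18):
After iteration 1: step = 0, y = 1
After iteration 2: step = 1, y = 2
After iteration 3: step = 2, y = 3
After iteration 4: step = 3, y = 4
After iteration 5: step = 4, y = 5
After iteration 6: step = 5, y = 0
After iteration 7: step = 6, y = 1
After iteration 8: step = 7, y = 2
After iteration 9: step = 8, y = 3
After iteration 10: step = 9, y = 4
After iteration 11: step = 10, y = 5
After iteration 12: step = 11, y = 0
After iteration 13: step = 12, y = 1
After iteration 14: step = 13, y = 2
After iteration 15: step = 14, y = 3
After iteration 16: step = 15, y = 4
After iteration 17: step = 16, y = 5
After iteration 18: step = 17, y = 0
Loop ends.

Final answer: 0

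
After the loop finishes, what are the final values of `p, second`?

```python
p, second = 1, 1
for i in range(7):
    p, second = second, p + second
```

Let's trace through this code step by step.

Initialize: p = 1
Initialize: second = 1
Entering loop: for i in range(7):
After iteration 1: i = 0, p = 1, second = 2
After iteration 2: i = 1, p = 2, second = 3
After iteration 3: i = 2, p = 3, second = 5
After iteration 4: i = 3, p = 5, second = 8
After iteration 5: i = 4, p = 8, second = 13
After iteration 6: i = 5, p = 13, second = 21
After iteration 7: i = 6, p = 21, second = 34
Loop ends.

Final answer: 21, 34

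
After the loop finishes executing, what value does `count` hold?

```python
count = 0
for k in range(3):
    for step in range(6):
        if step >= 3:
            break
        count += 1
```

Let's trace through this code step by step.

Initialize: count = 0
Entering loop: for k in range(3):
After iteration 1: k = 0, count = 3
After iteration 2: k = 1, count = 6
After iteration 3: k = 2, count = 9
Loop ends.

Final answer: 9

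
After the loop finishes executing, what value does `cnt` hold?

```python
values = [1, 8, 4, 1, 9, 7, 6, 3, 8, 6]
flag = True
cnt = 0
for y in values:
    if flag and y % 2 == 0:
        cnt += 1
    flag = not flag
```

Let's trace through this code step by step.

Initialize: values = [1, 8, 4, 1, 9, 7, 6, 3, 8, 6]
Initialize: flag = True
Initialize: cnt = 0
Entering loop: for y in values:
After iteration 1: y = 1, flag = False, cnt = 0
After iteration 2: y = 8, flag = True, cnt = 0
After iteration 3: y = 4, flag = False, cnt = 1
After iteration 4: y = 1, flag = True, cnt = 1
After iteration 5: y = 9, flag = False, cnt = 1
After iteration 6: y = 7, flag = True, cnt = 1
After iteration 7: y = 6, flag = False, cnt = 2
After iteration 8: y = 3, flag = True, cnt = 2
After iteration 9: y = 8, flag = False, cnt = 3
After iteration 10: y = 6, flag = True, cnt = 3
Loop ends.

Final answer: 3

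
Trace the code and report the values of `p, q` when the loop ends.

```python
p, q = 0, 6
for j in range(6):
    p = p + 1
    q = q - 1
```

Let's trace through this code step by step.

Initialize: p = 0
Initialize: q = 6
Entering loop: for j in range(6):
After iteration 1: j = 0, p = 1, q = 5
After iteration 2: j = 1, p = 2, q = 4
After iteration 3: j = 2, p = 3, q = 3
After iteration 4: j = 3, p = 4, q = 2
After iteration 5: j = 4, p = 5, q = 1
After iteration 6: j = 5, p = 6, q = 0
Loop ends.

Final answer: 6, 0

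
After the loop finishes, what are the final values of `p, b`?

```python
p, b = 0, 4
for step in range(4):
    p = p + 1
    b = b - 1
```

Let's trace through this code step by step.

Initialize: p = 0
Initialize: b = 4
Entering loop: for step in range(4):
After iteration 1: step = 0, p = 1, b = 3
After iteration 2: step = 1, p = 2, b = 2
After iteration 3: step = 2, p = 3, b = 1
After iteration 4: step = 3, p = 4, b = 0
Loop ends.

Final answer: 4, 0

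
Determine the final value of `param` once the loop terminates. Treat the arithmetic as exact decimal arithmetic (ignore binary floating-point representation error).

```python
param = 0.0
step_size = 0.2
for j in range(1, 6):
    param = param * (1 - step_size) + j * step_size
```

Let's trace through this code step by step.

Initialize: param = 0.0
Initialize: step_size = 0.2
Entering loop: for j in range(1, 6):
After iteration 1: j = 1, param = 0.2
After iteration 2: j = 2, param = 0.56
After iteration 3: j = 3, param = 1.048
After iteration 4: j = 4, param = 1.6384
After iteration 5: j = 5, param = 2.31072
Loop ends.

Final answer: 2.31072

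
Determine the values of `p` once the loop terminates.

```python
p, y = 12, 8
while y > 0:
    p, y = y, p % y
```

Let's trace through this code step by step.

Initialize: p = 12
Initialize: y = 8
Entering loop: while y > 0:
After iteration 1: p = 8, y = 4
After iteration 2: p = 4, y = 0
Loop ends.

Final answer: 4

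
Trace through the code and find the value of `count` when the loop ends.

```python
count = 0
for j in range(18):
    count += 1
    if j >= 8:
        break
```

Let's trace through this code step by step.

Initialize: count = 0
Entering loop: for j in range(18):
After iteration 1: j = 0, count = 1
After iteration 2: j = 1, count = 2
After iteration 3: j = 2, count = 3
After iteration 4: j = 3, count = 4
After iteration 5: j = 4, count = 5
After iteration 6: j = 5, count = 6
After iteration 7: j = 6, count = 7
After iteration 8: j = 7, count = 8
After iteration 9: j = 8, count = 9
Loop ends.

Final answer: 9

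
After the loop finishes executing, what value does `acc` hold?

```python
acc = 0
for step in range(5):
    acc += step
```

Let's trace through this code step by step.

Initialize: acc = 0
Entering loop: for step in range(5):
After iteration 1: step = 0, acc = 0
After iteration 2: step = 1, acc = 1
After iteration 3: step = 2, acc = 3
After iteration 4: step = 3, acc = 6
After iteration 5: step = 4, acc = 10
Loop ends.

Final answer: 10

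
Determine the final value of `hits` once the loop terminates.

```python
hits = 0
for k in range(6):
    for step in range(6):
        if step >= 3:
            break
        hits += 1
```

Let's trace through this code step by step.

Initialize: hits = 0
Entering loop: for k in range(6):
After iteration 1: k = 0, hits = 3
After iteration 2: k = 1, hits = 6
After iteration 3: k = 2, hits = 9
After iteration 4: k = 3, hits = 12
After iteration 5: k = 4, hits = 15
After iteration 6: k = 5, hits = 18
Loop ends.

Final answer: 18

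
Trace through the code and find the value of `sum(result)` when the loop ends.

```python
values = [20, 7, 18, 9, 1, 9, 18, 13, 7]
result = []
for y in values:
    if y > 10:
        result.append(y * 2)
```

Let's trace through this code step by step.

Initialize: values = [20, 7, 18, 9, 1, 9, 18, 13, 7]
Initialize: result = []
Entering loop: for y in values:
After iteration 1: y = 20, result = [40]
After iteration 2: y = 7, result = [40]
After iteration 3: y = 18, result = [40, 36]
After iteration 4: y = 9, result = [40, 36]
After iteration 5: y = 1, result = [40, 36]
After iteration 6: y = 9, result = [40, 36]
After iteration 7: y = 18, result = [40, 36, 36]
After iteration 8: y = 13, result = [40, 36, 36, 26]
After iteration 9: y = 7, result = [40, 36, 36, 26]
Loop ends.
sum(result) = 138

Final answer: 138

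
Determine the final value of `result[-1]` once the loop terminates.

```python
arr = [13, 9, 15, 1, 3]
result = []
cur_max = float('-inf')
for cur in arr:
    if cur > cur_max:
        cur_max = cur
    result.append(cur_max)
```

Let's trace through this code step by step.

Initialize: arr = [13, 9, 15, 1, 3]
Initialize: result = []
Initialize: cur_max = -inf
Entering loop: for cur in arr:
After iteration 1: cur = 13, result = [13], cur_max = 13
After iteration 2: cur = 9, result = [13, 13], cur_max = 13
After iteration 3: cur = 15, result = [13, 13, 15], cur_max = 15
After iteration 4: cur = 1, result = [13, 13, 15, 15], cur_max = 15
After iteration 5: cur = 3, result = [13, 13, 15, 15, 15], cur_max = 15
Loop ends.
result[-1] = 15

Final answer: 15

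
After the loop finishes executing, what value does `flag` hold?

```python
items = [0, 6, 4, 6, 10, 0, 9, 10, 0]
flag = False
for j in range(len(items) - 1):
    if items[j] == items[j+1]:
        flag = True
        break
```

Let's trace through this code step by step.

Initialize: items = [0, 6, 4, 6, 10, 0, 9, 10, 0]
Initialize: flag = False
Entering loop: for j in range(len(items) - 1):
After iteration 1: j = 0, flag = False
After iteration 2: j = 1, flag = False
After iteration 3: j = 2, flag = False
After iteration 4: j = 3, flag = False
After iteration 5: j = 4, flag = False
After iteration 6: j = 5, flag = False
After iteration 7: j = 6, flag = False
After iteration 8: j = 7, flag = False
Loop ends.

Final answer: False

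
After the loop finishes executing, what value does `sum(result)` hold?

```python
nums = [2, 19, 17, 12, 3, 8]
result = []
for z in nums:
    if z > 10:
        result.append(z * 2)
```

Let's trace through this code step by step.

Initialize: nums = [2, 19, 17, 12, 3, 8]
Initialize: result = []
Entering loop: for z in nums:
After iteration 1: z = 2, result = []
After iteration 2: z = 19, result = [38]
After iteration 3: z = 17, result = [38, 34]
After iteration 4: z = 12, result = [38, 34, 24]
After iteration 5: z = 3, result = [38, 34, 24]
After iteration 6: z = 8, result = [38, 34, 24]
Loop ends.
sum(result) = 96

Final answer: 96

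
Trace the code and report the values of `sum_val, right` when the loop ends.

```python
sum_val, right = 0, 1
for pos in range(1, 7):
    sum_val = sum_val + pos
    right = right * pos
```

Let's trace through this code step by step.

Initialize: sum_val = 0
Initialize: right = 1
Entering loop: for pos in range(1, 7):
After iteration 1: pos = 1, sum_val = 1, right = 1
After iteration 2: pos = 2, sum_val = 3, right = 2
After iteration 3: pos = 3, sum_val = 6, right = 6
After iteration 4: pos = 4, sum_val = 10, right = 24
After iteration 5: pos = 5, sum_val = 15, right = 120
After iteration 6: pos = 6, sum_val = 21, right = 720
Loop ends.

Final answer: 21, 720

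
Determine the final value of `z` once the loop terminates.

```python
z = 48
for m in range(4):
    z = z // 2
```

Let's trace through this code step by step.

Initialize: z = 48
Entering loop: for m in range(4):
After iteration 1: m = 0, z = 24
After iteration 2: m = 1, z = 12
After iteration 3: m = 2, z = 6
After iteration 4: m = 3, z = 3
Loop ends.

Final answer: 3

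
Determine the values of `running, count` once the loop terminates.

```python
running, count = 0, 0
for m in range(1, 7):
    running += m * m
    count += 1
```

Let's trace through this code step by step.

Initialize: running = 0
Initialize: count = 0
Entering loop: for m in range(1, 7):
After iteration 1: m = 1, running = 1, count = 1
After iteration 2: m = 2, running = 5, count = 2
After iteration 3: m = 3, running = 14, count = 3
After iteration 4: m = 4, running = 30, count = 4
After iteration 5: m = 5, running = 55, count = 5
After iteration 6: m = 6, running = 91, count = 6
Loop ends.

Final answer: 91, 6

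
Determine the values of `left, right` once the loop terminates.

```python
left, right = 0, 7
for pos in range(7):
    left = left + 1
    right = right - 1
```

Let's trace through this code step by step.

Initialize: left = 0
Initialize: right = 7
Entering loop: for pos in range(7):
After iteration 1: pos = 0, left = 1, right = 6
After iteration 2: pos = 1, left = 2, right = 5
After iteration 3: pos = 2, left = 3, right = 4
After iteration 4: pos = 3, left = 4, right = 3
After iteration 5: pos = 4, left = 5, right = 2
After iteration 6: pos = 5, left = 6, right = 1
After iteration 7: pos = 6, left = 7, right = 0
Loop ends.

Final answer: 7, 0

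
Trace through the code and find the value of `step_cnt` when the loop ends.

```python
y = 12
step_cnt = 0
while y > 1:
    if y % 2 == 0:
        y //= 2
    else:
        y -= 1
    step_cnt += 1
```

Let's trace through this code step by step.

Initialize: y = 12
Initialize: step_cnt = 0
Entering loop: while y > 1:
After iteration 1: y = 6, step_cnt = 1
After iteration 2: y = 3, step_cnt = 2
After iteration 3: y = 2, step_cnt = 3
After iteration 4: y = 1, step_cnt = 4
Loop ends.

Final answer: 4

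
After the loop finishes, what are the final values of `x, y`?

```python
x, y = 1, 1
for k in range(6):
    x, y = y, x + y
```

Let's trace through this code step by step.

Initialize: x = 1
Initialize: y = 1
Entering loop: for k in range(6):
After iteration 1: k = 0, x = 1, y = 2
After iteration 2: k = 1, x = 2, y = 3
After iteration 3: k = 2, x = 3, y = 5
After iteration 4: k = 3, x = 5, y = 8
After iteration 5: k = 4, x = 8, y = 13
After iteration 6: k = 5, x = 13, y = 21
Loop ends.

Final answer: 13, 21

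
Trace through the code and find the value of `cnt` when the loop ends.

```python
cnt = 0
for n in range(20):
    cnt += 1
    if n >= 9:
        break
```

Let's trace through this code step by step.

Initialize: cnt = 0
Entering loop: for n in range(20):
After iteration 1: n = 0, cnt = 1
After iteration 2: n = 1, cnt = 2
After iteration 3: n = 2, cnt = 3
After iteration 4: n = 3, cnt = 4
After iteration 5: n = 4, cnt = 5
After iteration 6: n = 5, cnt = 6
After iteration 7: n = 6, cnt = 7
After iteration 8: n = 7, cnt = 8
After iteration 9: n = 8, cnt = 9
After iteration 10: n = 9, cnt = 10
Loop ends.

Final answer: 10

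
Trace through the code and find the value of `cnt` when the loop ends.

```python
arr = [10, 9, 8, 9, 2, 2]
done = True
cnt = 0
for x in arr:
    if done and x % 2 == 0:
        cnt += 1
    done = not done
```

Let's trace through this code step by step.

Initialize: arr = [10, 9, 8, 9, 2, 2]
Initialize: done = True
Initialize: cnt = 0
Entering loop: for x in arr:
After iteration 1: x = 10, done = False, cnt = 1
After iteration 2: x = 9, done = True, cnt = 1
After iteration 3: x = 8, done = False, cnt = 2
After iteration 4: x = 9, done = True, cnt = 2
After iteration 5: x = 2, done = False, cnt = 3
After iteration 6: x = 2, done = True, cnt = 3
Loop ends.

Final answer: 3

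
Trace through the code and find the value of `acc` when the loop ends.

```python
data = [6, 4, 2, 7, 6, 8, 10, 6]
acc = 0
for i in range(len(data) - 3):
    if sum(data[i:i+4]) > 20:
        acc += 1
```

Let's trace through this code step by step.

Initialize: data = [6, 4, 2, 7, 6, 8, 10, 6]
Initialize: acc = 0
Entering loop: for i in range(len(data) - 3):
After iteration 1: i = 0, acc = 0
After iteration 2: i = 1, acc = 0
After iteration 3: i = 2, acc = 1
After iteration 4: i = 3, acc = 2
After iteration 5: i = 4, acc = 3
Loop ends.

Final answer: 3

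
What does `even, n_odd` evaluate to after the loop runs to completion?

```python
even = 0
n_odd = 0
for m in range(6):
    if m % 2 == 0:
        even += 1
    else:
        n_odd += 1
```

Let's trace through this code step by step.

Initialize: even = 0
Initialize: n_odd = 0
Entering loop: for m in range(6):
After iteration 1: m = 0, even = 1, n_odd = 0
After iteration 2: m = 1, even = 1, n_odd = 1
After iteration 3: m = 2, even = 2, n_odd = 1
After iteration 4: m = 3, even = 2, n_odd = 2
After iteration 5: m = 4, even = 3, n_odd = 2
After iteration 6: m = 5, even = 3, n_odd = 3
Loop ends.

Final answer: 3, 3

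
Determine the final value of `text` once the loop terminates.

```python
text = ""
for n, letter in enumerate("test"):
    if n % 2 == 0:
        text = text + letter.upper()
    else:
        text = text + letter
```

Let's trace through this code step by step.

Initialize: text = ''
Entering loop: for n, letter in enumerate("test"):
After iteration 1: n = 0, letter = 't', text = 'T'
After iteration 2: n = 1, letter = 'e', text = 'Te'
After iteration 3: n = 2, letter = 's', text = 'TeS'
After iteration 4: n = 3, letter = 't', text = 'TeSt'
Loop ends.

Final answer: 'TeSt'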